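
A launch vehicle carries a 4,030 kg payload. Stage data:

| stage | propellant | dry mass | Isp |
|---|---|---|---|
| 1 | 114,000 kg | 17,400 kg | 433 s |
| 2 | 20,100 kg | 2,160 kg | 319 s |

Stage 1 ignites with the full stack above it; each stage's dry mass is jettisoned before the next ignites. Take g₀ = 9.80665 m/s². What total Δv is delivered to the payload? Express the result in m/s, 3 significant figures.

Δv ≈ 9970 m/s

Ignition mass of stage 1 = 114,000+17,400 + 20,100+2,160 + 4,030 = 157,690 kg.
Stage 1: m₀ = 157,690 kg, m_f = 157,690 − 114,000 = 43,690 kg; Δv = 433×9.80665×ln(3.609) = 4246.3×1.2835 ≈ 5450 m/s.
Stage 2: m₀ = 26,290 kg, m_f = 26,290 − 20,100 = 6,190 kg; Δv = 319×9.80665×ln(4.247) = 3128.3×1.4463 ≈ 4524 m/s.
Total Δv = 5450 + 4524 = 9974 m/s.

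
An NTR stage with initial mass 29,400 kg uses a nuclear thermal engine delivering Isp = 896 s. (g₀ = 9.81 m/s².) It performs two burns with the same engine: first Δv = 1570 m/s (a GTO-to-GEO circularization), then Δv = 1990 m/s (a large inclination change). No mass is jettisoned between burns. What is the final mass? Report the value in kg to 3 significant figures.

v_e = Isp · g₀ = 896 × 9.81 = 8789.8 m/s.
After the first burn: m = 29400 × exp(−1570/8789.8) = 29400 × 0.83643 = 24,591 kg.
After the second burn: m = 24,591 × exp(−1990/8789.8) = 24,591 × 0.79740 = 19,608.9 kg.

final mass ≈ 19600 kg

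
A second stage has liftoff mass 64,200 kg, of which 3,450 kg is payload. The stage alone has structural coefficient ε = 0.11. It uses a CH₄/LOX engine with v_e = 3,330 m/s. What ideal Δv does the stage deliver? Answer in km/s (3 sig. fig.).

Δv ≈ 6.15 km/s

Stage wet mass = m₀ − payload = 64,200 − 3,450 = 60,750 kg.
Stage dry mass = ε × stage wet mass = 0.11 × 60,750 = 6,682.5 kg.
Burnout mass m_f = stage dry + payload = 6,682.5 + 3,450 = 10,132.5 kg.
Δv = v_e · ln(64,200/10,132.5) = 3330.0 × ln(6.336) = 3330.0 × 1.8463 ≈ 6148 m/s.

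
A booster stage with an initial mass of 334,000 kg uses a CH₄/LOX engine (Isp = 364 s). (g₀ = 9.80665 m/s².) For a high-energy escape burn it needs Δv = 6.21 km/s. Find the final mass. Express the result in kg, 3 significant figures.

v_e = Isp · g₀ = 364 × 9.80665 = 3569.6 m/s.
m₀/m_f = exp(Δv / v_e) = exp(6210 / 3569.6) = exp(1.7397) = 5.6955.
m_f = m₀ / 5.6955 = 334,000 / 5.6955 = 58,642.8 kg.

final mass ≈ 58600 kg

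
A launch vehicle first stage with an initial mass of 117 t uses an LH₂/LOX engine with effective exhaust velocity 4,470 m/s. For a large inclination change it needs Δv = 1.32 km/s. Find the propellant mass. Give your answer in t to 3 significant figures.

propellant mass ≈ 29.9 t

By the Tsiolkovsky rocket equation, m₀/m_f = exp(Δv / v_e) = exp(1320 / 4470.0) = exp(0.2953) = 1.3435.
m_f = 117 / 1.3435 = 87.086 t, so propellant = m₀ − m_f = 117 − 87.086 = 29.914 t.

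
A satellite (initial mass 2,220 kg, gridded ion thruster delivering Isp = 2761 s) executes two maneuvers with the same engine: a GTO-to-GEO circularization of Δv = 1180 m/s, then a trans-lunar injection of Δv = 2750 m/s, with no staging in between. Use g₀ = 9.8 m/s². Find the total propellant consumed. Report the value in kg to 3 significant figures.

total propellant consumed ≈ 300 kg

v_e = Isp · g₀ = 2761 × 9.8 = 27057.8 m/s.
After the first burn: m = 2220 × exp(−1180/27057.8) = 2220 × 0.95733 = 2,125.27 kg.
After the second burn: m = 2,125.27 × exp(−2750/27057.8) = 2,125.27 × 0.90336 = 1,919.88 kg.
Total propellant = m₀ − m_final = 2220 − 1,919.88 = 300.12 kg.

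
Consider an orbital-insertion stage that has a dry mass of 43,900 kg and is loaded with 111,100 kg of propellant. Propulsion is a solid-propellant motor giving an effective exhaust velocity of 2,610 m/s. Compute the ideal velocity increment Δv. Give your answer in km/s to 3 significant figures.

m₀ = m_dry + m_prop = 43,900 + 111,100 = 155,000 kg.
From the ideal rocket equation, Δv = v_e · ln(m₀/m_f) = 2610.0 × ln(3.531) = 2610.0 × 1.2615 ≈ 3292.5 m/s.

Δv ≈ 3.29 km/s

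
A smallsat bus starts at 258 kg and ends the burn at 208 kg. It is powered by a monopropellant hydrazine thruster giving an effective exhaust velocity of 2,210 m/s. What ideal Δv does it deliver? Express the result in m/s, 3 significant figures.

Δv ≈ 476 m/s

By the Tsiolkovsky rocket equation, Δv = v_e · ln(m₀/m_f) = 2210.0 × ln(1.24) = 2210.0 × 0.2154 ≈ 476.1 m/s.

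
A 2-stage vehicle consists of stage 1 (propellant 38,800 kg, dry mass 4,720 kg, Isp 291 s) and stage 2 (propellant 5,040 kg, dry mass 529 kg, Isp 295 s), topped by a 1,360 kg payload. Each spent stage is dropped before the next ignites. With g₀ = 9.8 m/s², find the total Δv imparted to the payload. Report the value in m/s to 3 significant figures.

Δv ≈ 7940 m/s

Ignition mass of stage 1 = 38,800+4,720 + 5,040+529 + 1,360 = 50,449 kg.
Stage 1: m₀ = 50,449 kg, m_f = 50,449 − 38,800 = 11,649 kg; Δv = 291×9.8×ln(4.331) = 2851.8×1.4657 ≈ 4180 m/s.
Stage 2: m₀ = 6,929 kg, m_f = 6,929 − 5,040 = 1,889 kg; Δv = 295×9.8×ln(3.668) = 2891.0×1.2997 ≈ 3757 m/s.
Total Δv = 4180 + 3757 = 7937 m/s.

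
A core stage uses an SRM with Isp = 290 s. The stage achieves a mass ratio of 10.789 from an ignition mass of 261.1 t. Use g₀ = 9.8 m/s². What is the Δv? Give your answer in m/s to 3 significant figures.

Δv ≈ 6760 m/s

v_e = Isp · g₀ = 290 × 9.8 = 2842.0 m/s.
Rocket equation: Δv = v_e · ln(10.789) = 2842.0 × 2.3785 ≈ 6759.8 m/s.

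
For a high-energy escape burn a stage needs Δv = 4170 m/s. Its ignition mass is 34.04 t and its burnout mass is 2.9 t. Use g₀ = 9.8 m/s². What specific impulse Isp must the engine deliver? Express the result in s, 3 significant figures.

ln(m₀/m_f) = ln(34040/2900) = ln(11.74) = 2.4628.
By the Tsiolkovsky rocket equation, v_e = Δv / ln(m₀/m_f) = 4170 / 2.4628 = 1693.2 m/s.
Isp = v_e / g₀ = 1693.2 / 9.8 = 172.8 s.

Isp ≈ 173 s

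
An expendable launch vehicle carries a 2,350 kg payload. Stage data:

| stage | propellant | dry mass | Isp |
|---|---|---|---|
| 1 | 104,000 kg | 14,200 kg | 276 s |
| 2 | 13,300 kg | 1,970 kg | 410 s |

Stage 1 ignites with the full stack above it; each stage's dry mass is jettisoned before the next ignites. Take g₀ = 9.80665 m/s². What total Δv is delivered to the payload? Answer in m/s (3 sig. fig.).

Ignition mass of stage 1 = 104,000+14,200 + 13,300+1,970 + 2,350 = 135,820 kg.
Stage 1: m₀ = 135,820 kg, m_f = 135,820 − 104,000 = 31,820 kg; Δv = 276×9.80665×ln(4.268) = 2706.6×1.4512 ≈ 3928 m/s.
Stage 2: m₀ = 17,620 kg, m_f = 17,620 − 13,300 = 4,320 kg; Δv = 410×9.80665×ln(4.079) = 4020.7×1.4058 ≈ 5652 m/s.
Total Δv = 3928 + 5652 = 9580 m/s.

Δv ≈ 9580 m/s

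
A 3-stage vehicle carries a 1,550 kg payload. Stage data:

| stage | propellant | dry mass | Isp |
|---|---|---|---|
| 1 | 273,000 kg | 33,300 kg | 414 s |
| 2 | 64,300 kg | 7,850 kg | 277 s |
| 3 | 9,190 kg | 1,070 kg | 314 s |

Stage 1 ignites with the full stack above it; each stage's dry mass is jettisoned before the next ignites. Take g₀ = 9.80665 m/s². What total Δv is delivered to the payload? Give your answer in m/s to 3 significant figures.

Ignition mass of stage 1 = 273,000+33,300 + 64,300+7,850 + 9,190+1,070 + 1,550 = 390,260 kg.
Stage 1: m₀ = 390,260 kg, m_f = 390,260 − 273,000 = 117,260 kg; Δv = 414×9.80665×ln(3.328) = 4060.0×1.2024 ≈ 4882 m/s.
Stage 2: m₀ = 83,960 kg, m_f = 83,960 − 64,300 = 19,660 kg; Δv = 277×9.80665×ln(4.271) = 2716.4×1.4518 ≈ 3944 m/s.
Stage 3: m₀ = 11,810 kg, m_f = 11,810 − 9,190 = 2,620 kg; Δv = 314×9.80665×ln(4.508) = 3079.3×1.5058 ≈ 4637 m/s.
Total Δv = 4882 + 3944 + 4637 = 13463 m/s.

Δv ≈ 13500 m/s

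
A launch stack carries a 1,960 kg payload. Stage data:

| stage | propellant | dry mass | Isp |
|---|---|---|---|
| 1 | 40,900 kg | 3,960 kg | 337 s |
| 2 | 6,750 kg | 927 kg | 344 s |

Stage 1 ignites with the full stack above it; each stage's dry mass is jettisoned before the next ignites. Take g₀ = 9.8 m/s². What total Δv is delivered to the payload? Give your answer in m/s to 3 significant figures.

Δv ≈ 8650 m/s

Ignition mass of stage 1 = 40,900+3,960 + 6,750+927 + 1,960 = 54,497 kg.
Stage 1: m₀ = 54,497 kg, m_f = 54,497 − 40,900 = 13,597 kg; Δv = 337×9.8×ln(4.008) = 3302.6×1.3883 ≈ 4585 m/s.
Stage 2: m₀ = 9,637 kg, m_f = 9,637 − 6,750 = 2,887 kg; Δv = 344×9.8×ln(3.338) = 3371.2×1.2054 ≈ 4064 m/s.
Total Δv = 4585 + 4064 = 8649 m/s.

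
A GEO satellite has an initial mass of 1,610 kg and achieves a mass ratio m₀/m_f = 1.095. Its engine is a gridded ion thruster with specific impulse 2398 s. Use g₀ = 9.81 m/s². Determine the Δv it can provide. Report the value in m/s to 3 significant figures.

Δv ≈ 2130 m/s

v_e = Isp · g₀ = 2398 × 9.81 = 23524.4 m/s.
From the ideal rocket equation, Δv = v_e · ln(1.095) = 23524.4 × 0.0908 ≈ 2134.9 m/s.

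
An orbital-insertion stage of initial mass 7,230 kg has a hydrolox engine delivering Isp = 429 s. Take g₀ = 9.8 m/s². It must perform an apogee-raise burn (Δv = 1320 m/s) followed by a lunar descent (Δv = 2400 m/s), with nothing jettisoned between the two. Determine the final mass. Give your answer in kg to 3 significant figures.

final mass ≈ 2980 kg

v_e = Isp · g₀ = 429 × 9.8 = 4204.2 m/s.
After the first burn: m = 7230 × exp(−1320/4204.2) = 7230 × 0.73054 = 5,281.8 kg.
After the second burn: m = 5,281.8 × exp(−2400/4204.2) = 5,281.8 × 0.56504 = 2,984.43 kg.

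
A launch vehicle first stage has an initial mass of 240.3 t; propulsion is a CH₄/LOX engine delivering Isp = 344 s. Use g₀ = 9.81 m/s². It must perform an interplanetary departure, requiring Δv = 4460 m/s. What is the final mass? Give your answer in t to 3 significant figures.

v_e = Isp · g₀ = 344 × 9.81 = 3374.6 m/s.
m₀/m_f = exp(Δv / v_e) = exp(4460 / 3374.6) = exp(1.3216) = 3.7495.
m_f = m₀ / 3.7495 = 240.3 / 3.7495 = 64.0885 t.

final mass ≈ 64.1 t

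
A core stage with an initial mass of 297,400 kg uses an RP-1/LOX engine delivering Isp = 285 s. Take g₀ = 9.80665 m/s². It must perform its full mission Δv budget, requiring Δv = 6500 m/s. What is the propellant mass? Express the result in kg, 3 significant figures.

propellant mass ≈ 268000 kg

v_e = Isp · g₀ = 285 × 9.80665 = 2794.9 m/s.
Using Δv = v_e ln(m₀/m_f): m₀/m_f = exp(Δv / v_e) = exp(6500 / 2794.9) = exp(2.3257) = 10.2335.
m_f = 297,400 / 10.2335 = 29,061.4 kg, so propellant = m₀ − m_f = 297,400 − 29,061.4 = 268,338.6 kg.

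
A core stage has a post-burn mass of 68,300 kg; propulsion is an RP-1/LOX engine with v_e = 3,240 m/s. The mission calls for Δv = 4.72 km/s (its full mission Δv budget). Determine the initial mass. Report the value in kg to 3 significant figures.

By the Tsiolkovsky rocket equation, m₀/m_f = exp(Δv / v_e) = exp(4720 / 3240.0) = exp(1.4568) = 4.2922.
m₀ = m_f × 4.2922 = 68,300 × 4.2922 = 293,157 kg.

initial mass ≈ 293000 kg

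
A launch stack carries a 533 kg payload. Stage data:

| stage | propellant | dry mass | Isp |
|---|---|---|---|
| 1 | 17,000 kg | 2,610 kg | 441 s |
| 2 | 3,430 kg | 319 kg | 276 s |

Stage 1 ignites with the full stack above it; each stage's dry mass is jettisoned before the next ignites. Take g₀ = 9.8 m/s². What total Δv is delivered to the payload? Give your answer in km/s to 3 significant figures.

Δv ≈ 9.74 km/s

Ignition mass of stage 1 = 17,000+2,610 + 3,430+319 + 533 = 23,892 kg.
Stage 1: m₀ = 23,892 kg, m_f = 23,892 − 17,000 = 6,892 kg; Δv = 441×9.8×ln(3.467) = 4321.8×1.2432 ≈ 5373 m/s.
Stage 2: m₀ = 4,282 kg, m_f = 4,282 − 3,430 = 852 kg; Δv = 276×9.8×ln(5.026) = 2704.8×1.6146 ≈ 4367 m/s.
Total Δv = 5373 + 4367 = 9740 m/s.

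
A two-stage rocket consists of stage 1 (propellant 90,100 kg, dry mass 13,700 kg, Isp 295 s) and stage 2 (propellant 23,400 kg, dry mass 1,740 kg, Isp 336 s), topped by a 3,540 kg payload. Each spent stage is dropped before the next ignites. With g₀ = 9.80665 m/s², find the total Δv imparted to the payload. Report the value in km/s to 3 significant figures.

Δv ≈ 8.87 km/s

Ignition mass of stage 1 = 90,100+13,700 + 23,400+1,740 + 3,540 = 132,480 kg.
Stage 1: m₀ = 132,480 kg, m_f = 132,480 − 90,100 = 42,380 kg; Δv = 295×9.80665×ln(3.126) = 2893.0×1.1398 ≈ 3297 m/s.
Stage 2: m₀ = 28,680 kg, m_f = 28,680 − 23,400 = 5,280 kg; Δv = 336×9.80665×ln(5.432) = 3295.0×1.6923 ≈ 5576 m/s.
Total Δv = 3297 + 5576 = 8873 m/s.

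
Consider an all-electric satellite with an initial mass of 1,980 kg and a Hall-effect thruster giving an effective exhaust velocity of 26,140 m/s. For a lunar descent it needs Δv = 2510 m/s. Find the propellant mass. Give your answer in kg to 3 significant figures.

propellant mass ≈ 181 kg

m₀/m_f = exp(Δv / v_e) = exp(2510 / 26140.0) = exp(0.0960) = 1.1008.
m_f = 1,980 / 1.1008 = 1,798.69 kg, so propellant = m₀ − m_f = 1,980 − 1,798.69 = 181.31 kg.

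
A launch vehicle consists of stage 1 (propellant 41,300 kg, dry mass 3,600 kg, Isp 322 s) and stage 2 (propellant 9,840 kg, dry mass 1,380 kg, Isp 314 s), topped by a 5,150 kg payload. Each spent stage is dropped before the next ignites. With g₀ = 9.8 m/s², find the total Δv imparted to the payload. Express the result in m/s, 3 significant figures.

Ignition mass of stage 1 = 41,300+3,600 + 9,840+1,380 + 5,150 = 61,270 kg.
Stage 1: m₀ = 61,270 kg, m_f = 61,270 − 41,300 = 19,970 kg; Δv = 322×9.8×ln(3.068) = 3155.6×1.1211 ≈ 3538 m/s.
Stage 2: m₀ = 16,370 kg, m_f = 16,370 − 9,840 = 6,530 kg; Δv = 314×9.8×ln(2.507) = 3077.2×0.9190 ≈ 2828 m/s.
Total Δv = 3538 + 2828 = 6366 m/s.

Δv ≈ 6370 m/s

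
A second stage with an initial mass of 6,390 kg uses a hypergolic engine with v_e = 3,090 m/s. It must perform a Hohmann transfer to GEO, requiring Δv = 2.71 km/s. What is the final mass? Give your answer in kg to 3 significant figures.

By the Tsiolkovsky rocket equation, m₀/m_f = exp(Δv / v_e) = exp(2710 / 3090.0) = exp(0.8770) = 2.4037.
m_f = m₀ / 2.4037 = 6,390 / 2.4037 = 2,658.4 kg.

final mass ≈ 2660 kg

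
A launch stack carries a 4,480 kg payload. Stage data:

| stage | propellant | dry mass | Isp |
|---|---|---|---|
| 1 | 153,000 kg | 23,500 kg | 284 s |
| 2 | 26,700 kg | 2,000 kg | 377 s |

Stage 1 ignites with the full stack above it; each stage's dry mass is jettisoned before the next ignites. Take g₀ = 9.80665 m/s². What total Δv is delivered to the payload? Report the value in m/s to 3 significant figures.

Ignition mass of stage 1 = 153,000+23,500 + 26,700+2,000 + 4,480 = 209,680 kg.
Stage 1: m₀ = 209,680 kg, m_f = 209,680 − 153,000 = 56,680 kg; Δv = 284×9.80665×ln(3.699) = 2785.1×1.3082 ≈ 3643 m/s.
Stage 2: m₀ = 33,180 kg, m_f = 33,180 − 26,700 = 6,480 kg; Δv = 377×9.80665×ln(5.12) = 3697.1×1.6332 ≈ 6038 m/s.
Total Δv = 3643 + 6038 = 9681 m/s.

Δv ≈ 9680 m/s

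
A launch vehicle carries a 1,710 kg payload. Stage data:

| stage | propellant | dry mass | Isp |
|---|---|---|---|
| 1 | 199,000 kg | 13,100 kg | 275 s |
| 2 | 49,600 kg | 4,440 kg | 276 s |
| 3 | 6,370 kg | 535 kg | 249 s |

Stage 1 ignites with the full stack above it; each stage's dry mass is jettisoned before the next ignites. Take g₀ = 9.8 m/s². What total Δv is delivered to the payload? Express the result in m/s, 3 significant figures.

Ignition mass of stage 1 = 199,000+13,100 + 49,600+4,440 + 6,370+535 + 1,710 = 274,755 kg.
Stage 1: m₀ = 274,755 kg, m_f = 274,755 − 199,000 = 75,755 kg; Δv = 275×9.8×ln(3.627) = 2695.0×1.2884 ≈ 3472 m/s.
Stage 2: m₀ = 62,655 kg, m_f = 62,655 − 49,600 = 13,055 kg; Δv = 276×9.8×ln(4.799) = 2704.8×1.5685 ≈ 4242 m/s.
Stage 3: m₀ = 8,615 kg, m_f = 8,615 − 6,370 = 2,245 kg; Δv = 249×9.8×ln(3.837) = 2440.2×1.3448 ≈ 3282 m/s.
Total Δv = 3472 + 4242 + 3282 = 10996 m/s.

Δv ≈ 11000 m/s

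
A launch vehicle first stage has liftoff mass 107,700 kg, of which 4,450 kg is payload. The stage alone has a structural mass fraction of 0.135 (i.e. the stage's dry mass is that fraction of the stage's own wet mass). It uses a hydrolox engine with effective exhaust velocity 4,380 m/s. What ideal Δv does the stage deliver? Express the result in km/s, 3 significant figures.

Δv ≈ 7.74 km/s

Stage wet mass = m₀ − payload = 107,700 − 4,450 = 103,250 kg.
Stage dry mass = ε × stage wet mass = 0.135 × 103,250 = 13,938.8 kg.
Burnout mass m_f = stage dry + payload = 13,938.8 + 4,450 = 18,388.8 kg.
From the ideal rocket equation, Δv = v_e · ln(107,700/18,388.8) = 4380.0 × ln(5.857) = 4380.0 × 1.7676 ≈ 7742 m/s.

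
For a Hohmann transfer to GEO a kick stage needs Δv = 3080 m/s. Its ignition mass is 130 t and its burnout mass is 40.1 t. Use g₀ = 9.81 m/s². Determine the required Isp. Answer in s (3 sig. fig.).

Isp ≈ 267 s

ln(m₀/m_f) = ln(130000/40100) = ln(3.242) = 1.1762.
v_e = Δv / ln(m₀/m_f) = 3080 / 1.1762 = 2618.7 m/s.
Isp = v_e / g₀ = 2618.7 / 9.81 = 266.9 s.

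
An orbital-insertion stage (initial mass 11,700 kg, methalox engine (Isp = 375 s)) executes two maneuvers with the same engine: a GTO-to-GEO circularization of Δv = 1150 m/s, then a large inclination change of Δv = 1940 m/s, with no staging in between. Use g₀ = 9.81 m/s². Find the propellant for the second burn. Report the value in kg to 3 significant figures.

v_e = Isp · g₀ = 375 × 9.81 = 3678.8 m/s.
After the first burn: m = 11700 × exp(−1150/3678.8) = 11700 × 0.73154 = 8,559.02 kg.
After the second burn: m = 8,559.02 × exp(−1940/3678.8) = 8,559.02 × 0.59017 = 5,051.28 kg.
Second-burn propellant = 8,559.02 − 5,051.28 = 3,507.74 kg.

propellant for the second burn ≈ 3510 kg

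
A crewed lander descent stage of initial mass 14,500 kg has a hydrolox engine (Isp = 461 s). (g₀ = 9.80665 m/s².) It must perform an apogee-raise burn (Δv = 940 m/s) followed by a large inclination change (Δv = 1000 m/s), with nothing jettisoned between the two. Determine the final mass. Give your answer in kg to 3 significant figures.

final mass ≈ 9440 kg

v_e = Isp · g₀ = 461 × 9.80665 = 4520.9 m/s.
After the first burn: m = 14500 × exp(−940/4520.9) = 14500 × 0.81227 = 11,777.9 kg.
After the second burn: m = 11,777.9 × exp(−1000/4520.9) = 11,777.9 × 0.80156 = 9,440.69 kg.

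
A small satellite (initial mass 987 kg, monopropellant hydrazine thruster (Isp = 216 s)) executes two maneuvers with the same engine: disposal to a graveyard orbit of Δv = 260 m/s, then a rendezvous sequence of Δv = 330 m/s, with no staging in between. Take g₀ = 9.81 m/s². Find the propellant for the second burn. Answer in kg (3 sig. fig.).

propellant for the second burn ≈ 126 kg

v_e = Isp · g₀ = 216 × 9.81 = 2119.0 m/s.
After the first burn: m = 987 × exp(−260/2119.0) = 987 × 0.88453 = 873.031 kg.
After the second burn: m = 873.031 × exp(−330/2119.0) = 873.031 × 0.85578 = 747.122 kg.
Second-burn propellant = 873.031 − 747.122 = 125.909 kg.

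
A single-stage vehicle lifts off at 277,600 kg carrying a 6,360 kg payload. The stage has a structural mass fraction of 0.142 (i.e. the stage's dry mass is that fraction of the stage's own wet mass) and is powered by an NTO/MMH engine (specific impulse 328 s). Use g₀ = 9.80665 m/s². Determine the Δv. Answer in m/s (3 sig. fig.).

Δv ≈ 5860 m/s

Stage wet mass = m₀ − payload = 277,600 − 6,360 = 271,240 kg.
Stage dry mass = ε × stage wet mass = 0.142 × 271,240 = 38,516.1 kg.
Burnout mass m_f = stage dry + payload = 38,516.1 + 6,360 = 44,876.1 kg.
v_e = Isp · g₀ = 328 × 9.80665 = 3216.6 m/s.
Δv = v_e · ln(277,600/44,876.1) = 3216.6 × ln(6.186) = 3216.6 × 1.8223 ≈ 5861 m/s.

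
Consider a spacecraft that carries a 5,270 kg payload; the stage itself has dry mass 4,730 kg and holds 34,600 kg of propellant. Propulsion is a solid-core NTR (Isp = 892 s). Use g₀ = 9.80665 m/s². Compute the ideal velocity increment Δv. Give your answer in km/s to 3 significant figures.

Δv ≈ 13.1 km/s

v_e = Isp · g₀ = 892 × 9.80665 = 8747.5 m/s.
m₀ = payload + dry + propellant = 5,270 + 4,730 + 34,600 = 44,600 kg.
m_f = payload + dry = 5,270 + 4,730 = 10,000 kg.
From the ideal rocket equation, Δv = v_e · ln(m₀/m_f) = 8747.5 × ln(4.46) = 8747.5 × 1.4951 ≈ 13078.9 m/s.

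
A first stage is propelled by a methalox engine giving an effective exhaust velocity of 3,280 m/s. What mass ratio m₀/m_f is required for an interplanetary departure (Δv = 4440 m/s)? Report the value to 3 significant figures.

m₀/m_f = exp(Δv / v_e) = exp(4440 / 3280.0) = exp(1.3537) = 3.8716.

mass ratio ≈ 3.87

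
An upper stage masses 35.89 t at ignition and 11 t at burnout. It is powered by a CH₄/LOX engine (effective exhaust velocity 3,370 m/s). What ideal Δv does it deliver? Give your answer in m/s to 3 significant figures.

Δv = v_e · ln(m₀/m_f) = 3370.0 × ln(3.263) = 3370.0 × 1.1826 ≈ 3985.2 m/s.

Δv ≈ 3990 m/s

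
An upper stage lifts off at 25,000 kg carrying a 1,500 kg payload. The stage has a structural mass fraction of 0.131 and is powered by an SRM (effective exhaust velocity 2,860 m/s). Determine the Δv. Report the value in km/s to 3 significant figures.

Stage wet mass = m₀ − payload = 25,000 − 1,500 = 23,500 kg.
Stage dry mass = ε × stage wet mass = 0.131 × 23,500 = 3,078.5 kg.
Burnout mass m_f = stage dry + payload = 3,078.5 + 1,500 = 4,578.5 kg.
By the Tsiolkovsky rocket equation, Δv = v_e · ln(25,000/4,578.5) = 2860.0 × ln(5.46) = 2860.0 × 1.6975 ≈ 4855 m/s.

Δv ≈ 4.85 km/s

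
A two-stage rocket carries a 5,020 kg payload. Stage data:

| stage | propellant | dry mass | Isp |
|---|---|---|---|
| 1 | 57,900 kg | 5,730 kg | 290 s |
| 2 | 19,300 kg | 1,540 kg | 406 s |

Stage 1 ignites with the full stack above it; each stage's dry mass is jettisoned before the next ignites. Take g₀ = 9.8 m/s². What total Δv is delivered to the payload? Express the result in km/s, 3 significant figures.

Δv ≈ 8.42 km/s

Ignition mass of stage 1 = 57,900+5,730 + 19,300+1,540 + 5,020 = 89,490 kg.
Stage 1: m₀ = 89,490 kg, m_f = 89,490 − 57,900 = 31,590 kg; Δv = 290×9.8×ln(2.833) = 2842.0×1.0413 ≈ 2959 m/s.
Stage 2: m₀ = 25,860 kg, m_f = 25,860 − 19,300 = 6,560 kg; Δv = 406×9.8×ln(3.942) = 3978.8×1.3717 ≈ 5458 m/s.
Total Δv = 2959 + 5458 = 8417 m/s.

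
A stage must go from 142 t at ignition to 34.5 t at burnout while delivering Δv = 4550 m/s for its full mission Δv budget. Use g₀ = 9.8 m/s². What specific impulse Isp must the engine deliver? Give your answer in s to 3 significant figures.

Isp ≈ 328 s

ln(m₀/m_f) = ln(142000/34500) = ln(4.116) = 1.4149.
By the Tsiolkovsky rocket equation, v_e = Δv / ln(m₀/m_f) = 4550 / 1.4149 = 3215.8 m/s.
Isp = v_e / g₀ = 3215.8 / 9.8 = 328.1 s.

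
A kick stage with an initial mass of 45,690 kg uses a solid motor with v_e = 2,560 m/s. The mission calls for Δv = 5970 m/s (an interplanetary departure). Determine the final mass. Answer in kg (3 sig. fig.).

final mass ≈ 4440 kg

By the Tsiolkovsky rocket equation, m₀/m_f = exp(Δv / v_e) = exp(5970 / 2560.0) = exp(2.3320) = 10.2988.
m_f = m₀ / 10.2988 = 45,690 / 10.2988 = 4,436.44 kg.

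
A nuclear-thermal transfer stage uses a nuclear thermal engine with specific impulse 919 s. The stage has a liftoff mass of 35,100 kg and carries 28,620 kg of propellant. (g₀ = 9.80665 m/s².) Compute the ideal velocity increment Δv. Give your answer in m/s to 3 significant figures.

Δv ≈ 15200 m/s

v_e = Isp · g₀ = 919 × 9.80665 = 9012.3 m/s.
m_f = m₀ − m_prop = 35,100 − 28,620 = 6,480 kg.
Δv = v_e · ln(m₀/m_f) = 9012.3 × ln(5.417) = 9012.3 × 1.6895 ≈ 15226.1 m/s.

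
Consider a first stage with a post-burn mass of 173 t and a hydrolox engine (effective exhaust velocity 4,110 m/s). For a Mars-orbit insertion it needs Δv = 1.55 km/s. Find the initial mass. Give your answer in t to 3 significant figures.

m₀/m_f = exp(Δv / v_e) = exp(1550 / 4110.0) = exp(0.3771) = 1.4581.
m₀ = m_f × 1.4581 = 173 × 1.4581 = 252.251 t.

initial mass ≈ 252 t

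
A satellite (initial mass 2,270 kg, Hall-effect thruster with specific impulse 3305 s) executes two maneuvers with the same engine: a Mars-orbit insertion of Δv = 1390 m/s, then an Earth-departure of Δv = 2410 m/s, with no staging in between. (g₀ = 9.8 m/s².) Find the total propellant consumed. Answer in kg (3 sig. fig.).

total propellant consumed ≈ 251 kg

v_e = Isp · g₀ = 3305 × 9.8 = 32389.0 m/s.
After the first burn: m = 2270 × exp(−1390/32389.0) = 2270 × 0.95799 = 2,174.64 kg.
After the second burn: m = 2,174.64 × exp(−2410/32389.0) = 2,174.64 × 0.92829 = 2,018.7 kg.
Total propellant = m₀ − m_final = 2270 − 2,018.7 = 251.3 kg.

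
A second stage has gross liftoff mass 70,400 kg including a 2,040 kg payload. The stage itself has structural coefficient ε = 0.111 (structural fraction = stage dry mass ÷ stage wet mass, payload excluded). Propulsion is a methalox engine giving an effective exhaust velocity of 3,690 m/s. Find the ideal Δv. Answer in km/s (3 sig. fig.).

Stage wet mass = m₀ − payload = 70,400 − 2,040 = 68,360 kg.
Stage dry mass = ε × stage wet mass = 0.111 × 68,360 = 7,587.96 kg.
Burnout mass m_f = stage dry + payload = 7,587.96 + 2,040 = 9,627.96 kg.
Using Δv = v_e ln(m₀/m_f): Δv = v_e · ln(70,400/9,627.96) = 3690.0 × ln(7.312) = 3690.0 × 1.9895 ≈ 7341 m/s.

Δv ≈ 7.34 km/s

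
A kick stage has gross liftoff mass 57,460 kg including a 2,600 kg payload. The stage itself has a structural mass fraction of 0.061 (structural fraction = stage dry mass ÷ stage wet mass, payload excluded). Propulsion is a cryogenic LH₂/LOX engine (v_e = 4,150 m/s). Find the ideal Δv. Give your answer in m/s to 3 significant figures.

Stage wet mass = m₀ − payload = 57,460 − 2,600 = 54,860 kg.
Stage dry mass = ε × stage wet mass = 0.061 × 54,860 = 3,346.46 kg.
Burnout mass m_f = stage dry + payload = 3,346.46 + 2,600 = 5,946.46 kg.
Δv = v_e · ln(57,460/5,946.46) = 4150.0 × ln(9.663) = 4150.0 × 2.2683 ≈ 9413 m/s.

Δv ≈ 9410 m/s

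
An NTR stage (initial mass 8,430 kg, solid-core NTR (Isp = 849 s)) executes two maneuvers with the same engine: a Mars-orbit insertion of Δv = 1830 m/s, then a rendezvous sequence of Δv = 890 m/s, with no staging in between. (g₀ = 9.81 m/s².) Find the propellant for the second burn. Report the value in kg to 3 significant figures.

v_e = Isp · g₀ = 849 × 9.81 = 8328.7 m/s.
After the first burn: m = 8430 × exp(−1830/8328.7) = 8430 × 0.80274 = 6,767.1 kg.
After the second burn: m = 6,767.1 × exp(−890/8328.7) = 6,767.1 × 0.89865 = 6,081.25 kg.
Second-burn propellant = 6,767.1 − 6,081.25 = 685.85 kg.

propellant for the second burn ≈ 686 kg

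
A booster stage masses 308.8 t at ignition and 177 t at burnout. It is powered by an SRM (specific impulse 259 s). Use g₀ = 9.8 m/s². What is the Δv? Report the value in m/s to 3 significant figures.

Δv ≈ 1410 m/s

v_e = Isp · g₀ = 259 × 9.8 = 2538.2 m/s.
Using Δv = v_e ln(m₀/m_f): Δv = v_e · ln(m₀/m_f) = 2538.2 × ln(1.745) = 2538.2 × 0.5565 ≈ 1412.6 m/s.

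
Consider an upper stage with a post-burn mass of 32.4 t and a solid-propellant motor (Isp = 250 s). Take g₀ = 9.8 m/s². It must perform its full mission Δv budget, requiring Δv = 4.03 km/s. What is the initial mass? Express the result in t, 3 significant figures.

initial mass ≈ 168 t

v_e = Isp · g₀ = 250 × 9.8 = 2450.0 m/s.
From the ideal rocket equation, m₀/m_f = exp(Δv / v_e) = exp(4030 / 2450.0) = exp(1.6449) = 5.1805.
m₀ = m_f × 5.1805 = 32.4 × 5.1805 = 167.848 t.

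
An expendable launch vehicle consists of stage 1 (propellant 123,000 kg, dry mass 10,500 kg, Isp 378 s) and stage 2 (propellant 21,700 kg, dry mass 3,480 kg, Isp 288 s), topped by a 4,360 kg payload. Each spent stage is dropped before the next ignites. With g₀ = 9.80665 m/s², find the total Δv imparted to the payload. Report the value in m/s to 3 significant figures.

Ignition mass of stage 1 = 123,000+10,500 + 21,700+3,480 + 4,360 = 163,040 kg.
Stage 1: m₀ = 163,040 kg, m_f = 163,040 − 123,000 = 40,040 kg; Δv = 378×9.80665×ln(4.072) = 3706.9×1.4041 ≈ 5205 m/s.
Stage 2: m₀ = 29,540 kg, m_f = 29,540 − 21,700 = 7,840 kg; Δv = 288×9.80665×ln(3.768) = 2824.3×1.3265 ≈ 3746 m/s.
Total Δv = 5205 + 3746 = 8951 m/s.

Δv ≈ 8950 m/s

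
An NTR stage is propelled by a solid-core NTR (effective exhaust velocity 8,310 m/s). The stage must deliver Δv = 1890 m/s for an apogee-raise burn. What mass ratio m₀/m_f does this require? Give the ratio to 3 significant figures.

Using Δv = v_e ln(m₀/m_f): m₀/m_f = exp(Δv / v_e) = exp(1890 / 8310.0) = exp(0.2274) = 1.2554.

mass ratio ≈ 1.26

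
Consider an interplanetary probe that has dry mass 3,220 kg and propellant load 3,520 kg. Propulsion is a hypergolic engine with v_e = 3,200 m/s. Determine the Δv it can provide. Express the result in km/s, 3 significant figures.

m₀ = m_dry + m_prop = 3,220 + 3,520 = 6,740 kg.
Rocket equation: Δv = v_e · ln(m₀/m_f) = 3200.0 × ln(2.093) = 3200.0 × 0.7387 ≈ 2363.8 m/s.

Δv ≈ 2.36 km/s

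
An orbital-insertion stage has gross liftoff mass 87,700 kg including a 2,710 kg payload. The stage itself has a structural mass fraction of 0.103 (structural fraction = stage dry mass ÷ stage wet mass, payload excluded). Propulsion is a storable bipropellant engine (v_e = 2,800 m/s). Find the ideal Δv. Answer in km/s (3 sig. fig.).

Stage wet mass = m₀ − payload = 87,700 − 2,710 = 84,990 kg.
Stage dry mass = ε × stage wet mass = 0.103 × 84,990 = 8,753.97 kg.
Burnout mass m_f = stage dry + payload = 8,753.97 + 2,710 = 11,463.97 kg.
By the Tsiolkovsky rocket equation, Δv = v_e · ln(87,700/11,463.97) = 2800.0 × ln(7.65) = 2800.0 × 2.0347 ≈ 5697 m/s.

Δv ≈ 5.70 km/s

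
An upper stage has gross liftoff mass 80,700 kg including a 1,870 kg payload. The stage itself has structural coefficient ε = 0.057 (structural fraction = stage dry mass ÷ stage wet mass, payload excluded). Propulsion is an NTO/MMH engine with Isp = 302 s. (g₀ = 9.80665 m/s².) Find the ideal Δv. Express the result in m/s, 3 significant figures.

Δv ≈ 7520 m/s

Stage wet mass = m₀ − payload = 80,700 − 1,870 = 78,830 kg.
Stage dry mass = ε × stage wet mass = 0.057 × 78,830 = 4,493.31 kg.
Burnout mass m_f = stage dry + payload = 4,493.31 + 1,870 = 6,363.31 kg.
v_e = Isp · g₀ = 302 × 9.80665 = 2961.6 m/s.
By the Tsiolkovsky rocket equation, Δv = v_e · ln(80,700/6,363.31) = 2961.6 × ln(12.68) = 2961.6 × 2.5402 ≈ 7523 m/s.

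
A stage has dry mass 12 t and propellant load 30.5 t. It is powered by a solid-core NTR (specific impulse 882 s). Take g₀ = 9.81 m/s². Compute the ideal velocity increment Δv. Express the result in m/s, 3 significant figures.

v_e = Isp · g₀ = 882 × 9.81 = 8652.4 m/s.
m₀ = m_dry + m_prop = 12 + 30.5 = 42.5 t.
By the Tsiolkovsky rocket equation, Δv = v_e · ln(m₀/m_f) = 8652.4 × ln(3.542) = 8652.4 × 1.2646 ≈ 10941.8 m/s.

Δv ≈ 10900 m/s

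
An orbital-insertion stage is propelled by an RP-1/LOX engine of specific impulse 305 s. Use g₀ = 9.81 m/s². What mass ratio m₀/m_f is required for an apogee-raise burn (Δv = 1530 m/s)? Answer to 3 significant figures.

v_e = Isp · g₀ = 305 × 9.81 = 2992.1 m/s.
Using Δv = v_e ln(m₀/m_f): m₀/m_f = exp(Δv / v_e) = exp(1530 / 2992.1) = exp(0.5114) = 1.6675.

mass ratio ≈ 1.67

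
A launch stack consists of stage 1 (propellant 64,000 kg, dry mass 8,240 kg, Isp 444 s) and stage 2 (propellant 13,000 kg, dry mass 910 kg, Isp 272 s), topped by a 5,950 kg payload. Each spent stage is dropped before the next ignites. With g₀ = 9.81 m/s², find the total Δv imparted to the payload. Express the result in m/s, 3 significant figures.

Δv ≈ 8010 m/s

Ignition mass of stage 1 = 64,000+8,240 + 13,000+910 + 5,950 = 92,100 kg.
Stage 1: m₀ = 92,100 kg, m_f = 92,100 − 64,000 = 28,100 kg; Δv = 444×9.81×ln(3.278) = 4355.6×1.1871 ≈ 5171 m/s.
Stage 2: m₀ = 19,860 kg, m_f = 19,860 − 13,000 = 6,860 kg; Δv = 272×9.81×ln(2.895) = 2668.3×1.0630 ≈ 2836 m/s.
Total Δv = 5171 + 2836 = 8007 m/s.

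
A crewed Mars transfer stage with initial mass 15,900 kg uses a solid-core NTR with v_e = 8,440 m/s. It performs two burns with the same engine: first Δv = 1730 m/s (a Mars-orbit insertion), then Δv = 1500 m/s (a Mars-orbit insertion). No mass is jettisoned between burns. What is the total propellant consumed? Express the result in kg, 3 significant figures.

After the first burn: m = 15900 × exp(−1730/8440.0) = 15900 × 0.81467 = 12,953.3 kg.
After the second burn: m = 12,953.3 × exp(−1500/8440.0) = 12,953.3 × 0.83717 = 10,844.1 kg.
Total propellant = m₀ − m_final = 15900 − 10,844.1 = 5,055.9 kg.

total propellant consumed ≈ 5060 kg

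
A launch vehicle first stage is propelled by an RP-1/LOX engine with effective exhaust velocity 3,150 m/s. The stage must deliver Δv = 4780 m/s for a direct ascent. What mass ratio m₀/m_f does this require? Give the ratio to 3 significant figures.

m₀/m_f = exp(Δv / v_e) = exp(4780 / 3150.0) = exp(1.5175) = 4.5606.

mass ratio ≈ 4.56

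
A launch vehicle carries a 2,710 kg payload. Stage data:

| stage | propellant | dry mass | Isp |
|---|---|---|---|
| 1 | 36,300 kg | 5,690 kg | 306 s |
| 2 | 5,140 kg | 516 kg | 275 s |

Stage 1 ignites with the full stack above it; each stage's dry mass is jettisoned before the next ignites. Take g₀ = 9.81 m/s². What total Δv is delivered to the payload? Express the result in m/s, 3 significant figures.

Δv ≈ 6400 m/s

Ignition mass of stage 1 = 36,300+5,690 + 5,140+516 + 2,710 = 50,356 kg.
Stage 1: m₀ = 50,356 kg, m_f = 50,356 − 36,300 = 14,056 kg; Δv = 306×9.81×ln(3.583) = 3001.9×1.2761 ≈ 3831 m/s.
Stage 2: m₀ = 8,366 kg, m_f = 8,366 − 5,140 = 3,226 kg; Δv = 275×9.81×ln(2.593) = 2697.8×0.9529 ≈ 2571 m/s.
Total Δv = 3831 + 2571 = 6402 m/s.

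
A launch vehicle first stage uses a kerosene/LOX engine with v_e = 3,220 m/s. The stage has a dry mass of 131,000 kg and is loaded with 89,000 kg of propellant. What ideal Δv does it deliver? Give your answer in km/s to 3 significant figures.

m₀ = m_dry + m_prop = 131,000 + 89,000 = 220,000 kg.
Using Δv = v_e ln(m₀/m_f): Δv = v_e · ln(m₀/m_f) = 3220.0 × ln(1.679) = 3220.0 × 0.5184 ≈ 1669.3 m/s.

Δv ≈ 1.67 km/s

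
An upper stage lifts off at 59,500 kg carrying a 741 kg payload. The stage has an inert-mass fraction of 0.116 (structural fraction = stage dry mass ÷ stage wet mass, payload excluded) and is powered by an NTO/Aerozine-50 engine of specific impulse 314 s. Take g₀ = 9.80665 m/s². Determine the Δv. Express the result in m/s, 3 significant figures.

Stage wet mass = m₀ − payload = 59,500 − 741 = 58,759 kg.
Stage dry mass = ε × stage wet mass = 0.116 × 58,759 = 6,816.04 kg.
Burnout mass m_f = stage dry + payload = 6,816.04 + 741 = 7,557.04 kg.
v_e = Isp · g₀ = 314 × 9.80665 = 3079.3 m/s.
By the Tsiolkovsky rocket equation, Δv = v_e · ln(59,500/7,557.04) = 3079.3 × ln(7.873) = 3079.3 × 2.0635 ≈ 6354 m/s.

Δv ≈ 6350 m/s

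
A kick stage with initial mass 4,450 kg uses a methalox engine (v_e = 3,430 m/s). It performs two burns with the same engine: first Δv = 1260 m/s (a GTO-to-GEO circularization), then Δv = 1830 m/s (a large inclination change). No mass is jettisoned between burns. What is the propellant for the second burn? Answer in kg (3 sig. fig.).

After the first burn: m = 4450 × exp(−1260/3430.0) = 4450 × 0.69257 = 3,081.94 kg.
After the second burn: m = 3,081.94 × exp(−1830/3430.0) = 3,081.94 × 0.58653 = 1,807.65 kg.
Second-burn propellant = 3,081.94 − 1,807.65 = 1,274.29 kg.

propellant for the second burn ≈ 1270 kg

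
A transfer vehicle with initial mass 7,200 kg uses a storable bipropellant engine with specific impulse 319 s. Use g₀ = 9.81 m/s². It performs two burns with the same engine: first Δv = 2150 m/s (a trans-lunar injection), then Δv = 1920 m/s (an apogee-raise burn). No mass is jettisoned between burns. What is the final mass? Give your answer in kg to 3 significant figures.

v_e = Isp · g₀ = 319 × 9.81 = 3129.4 m/s.
After the first burn: m = 7200 × exp(−2150/3129.4) = 7200 × 0.50307 = 3,622.1 kg.
After the second burn: m = 3,622.1 × exp(−1920/3129.4) = 3,622.1 × 0.54143 = 1,961.11 kg.

final mass ≈ 1960 kg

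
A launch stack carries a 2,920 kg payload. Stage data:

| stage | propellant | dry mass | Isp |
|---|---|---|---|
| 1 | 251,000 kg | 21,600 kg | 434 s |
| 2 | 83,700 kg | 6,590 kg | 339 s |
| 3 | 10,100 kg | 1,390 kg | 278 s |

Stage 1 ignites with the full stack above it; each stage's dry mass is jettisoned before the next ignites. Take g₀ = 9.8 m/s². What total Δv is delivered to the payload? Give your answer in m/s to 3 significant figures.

Ignition mass of stage 1 = 251,000+21,600 + 83,700+6,590 + 10,100+1,390 + 2,920 = 377,300 kg.
Stage 1: m₀ = 377,300 kg, m_f = 377,300 − 251,000 = 126,300 kg; Δv = 434×9.8×ln(2.987) = 4253.2×1.0944 ≈ 4655 m/s.
Stage 2: m₀ = 104,700 kg, m_f = 104,700 − 83,700 = 21,000 kg; Δv = 339×9.8×ln(4.986) = 3322.2×1.6066 ≈ 5337 m/s.
Stage 3: m₀ = 14,410 kg, m_f = 14,410 − 10,100 = 4,310 kg; Δv = 278×9.8×ln(3.343) = 2724.4×1.2070 ≈ 3288 m/s.
Total Δv = 4655 + 5337 + 3288 = 13280 m/s.

Δv ≈ 13300 m/s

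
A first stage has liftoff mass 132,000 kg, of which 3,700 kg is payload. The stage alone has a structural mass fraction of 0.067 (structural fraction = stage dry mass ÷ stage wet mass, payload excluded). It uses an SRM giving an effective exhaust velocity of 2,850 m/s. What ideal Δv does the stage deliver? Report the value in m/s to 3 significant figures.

Stage wet mass = m₀ − payload = 132,000 − 3,700 = 128,300 kg.
Stage dry mass = ε × stage wet mass = 0.067 × 128,300 = 8,596.1 kg.
Burnout mass m_f = stage dry + payload = 8,596.1 + 3,700 = 12,296.1 kg.
Using Δv = v_e ln(m₀/m_f): Δv = v_e · ln(132,000/12,296.1) = 2850.0 × ln(10.74) = 2850.0 × 2.3735 ≈ 6765 m/s.

Δv ≈ 6760 m/s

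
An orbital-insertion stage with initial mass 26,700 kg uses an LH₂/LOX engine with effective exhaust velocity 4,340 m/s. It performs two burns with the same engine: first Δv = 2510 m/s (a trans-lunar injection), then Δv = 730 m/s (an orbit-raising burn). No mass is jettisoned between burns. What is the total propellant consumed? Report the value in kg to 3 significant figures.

After the first burn: m = 26700 × exp(−2510/4340.0) = 26700 × 0.56083 = 14,974.2 kg.
After the second burn: m = 14,974.2 × exp(−730/4340.0) = 14,974.2 × 0.84518 = 12,655.9 kg.
Total propellant = m₀ − m_final = 26700 − 12,655.9 = 14,044.1 kg.

total propellant consumed ≈ 14000 kg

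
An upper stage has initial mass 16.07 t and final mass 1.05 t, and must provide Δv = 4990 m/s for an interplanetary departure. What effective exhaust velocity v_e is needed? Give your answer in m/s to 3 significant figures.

ln(m₀/m_f) = ln(16070/1050) = ln(15.3) = 2.7282.
v_e = Δv / ln(m₀/m_f) = 4990 / 2.7282 = 1829.1 m/s.

v_e ≈ 1830 m/s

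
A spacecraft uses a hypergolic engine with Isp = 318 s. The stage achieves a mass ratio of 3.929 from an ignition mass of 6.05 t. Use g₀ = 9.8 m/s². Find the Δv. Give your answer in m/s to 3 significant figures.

Δv ≈ 4260 m/s

v_e = Isp · g₀ = 318 × 9.8 = 3116.4 m/s.
Using Δv = v_e ln(m₀/m_f): Δv = v_e · ln(3.929) = 3116.4 × 1.3684 ≈ 4264.4 m/s.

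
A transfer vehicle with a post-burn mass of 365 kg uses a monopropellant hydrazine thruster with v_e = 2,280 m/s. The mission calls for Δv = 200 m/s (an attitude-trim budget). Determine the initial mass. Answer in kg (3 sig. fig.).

initial mass ≈ 398 kg

m₀/m_f = exp(Δv / v_e) = exp(200 / 2280.0) = exp(0.0877) = 1.0917.
m₀ = m_f × 1.0917 = 365 × 1.0917 = 398.471 kg.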